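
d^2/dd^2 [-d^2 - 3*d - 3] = -2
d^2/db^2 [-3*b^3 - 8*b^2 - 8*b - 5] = -18*b - 16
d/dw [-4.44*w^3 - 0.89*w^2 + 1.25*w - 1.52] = -13.32*w^2 - 1.78*w + 1.25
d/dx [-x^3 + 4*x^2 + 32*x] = -3*x^2 + 8*x + 32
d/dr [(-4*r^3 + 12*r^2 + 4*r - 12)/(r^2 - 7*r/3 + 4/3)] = 12*(-3*r^2 + 8*r - 17)/(9*r^2 - 24*r + 16)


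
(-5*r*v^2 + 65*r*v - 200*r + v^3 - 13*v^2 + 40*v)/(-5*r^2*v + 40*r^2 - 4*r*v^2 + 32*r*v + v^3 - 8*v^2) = (v - 5)/(r + v)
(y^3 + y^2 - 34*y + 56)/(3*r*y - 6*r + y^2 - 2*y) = (y^2 + 3*y - 28)/(3*r + y)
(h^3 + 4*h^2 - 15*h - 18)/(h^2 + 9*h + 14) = (h^3 + 4*h^2 - 15*h - 18)/(h^2 + 9*h + 14)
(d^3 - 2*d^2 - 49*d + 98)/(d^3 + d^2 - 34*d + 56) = (d - 7)/(d - 4)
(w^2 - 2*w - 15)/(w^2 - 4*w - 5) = (w + 3)/(w + 1)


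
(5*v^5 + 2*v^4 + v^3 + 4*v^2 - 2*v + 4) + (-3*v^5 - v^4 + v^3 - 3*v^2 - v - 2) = 2*v^5 + v^4 + 2*v^3 + v^2 - 3*v + 2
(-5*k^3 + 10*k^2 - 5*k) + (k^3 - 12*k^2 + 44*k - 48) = -4*k^3 - 2*k^2 + 39*k - 48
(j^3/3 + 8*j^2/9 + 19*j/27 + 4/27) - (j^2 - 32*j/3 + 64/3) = j^3/3 - j^2/9 + 307*j/27 - 572/27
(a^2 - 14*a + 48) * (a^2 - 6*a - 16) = a^4 - 20*a^3 + 116*a^2 - 64*a - 768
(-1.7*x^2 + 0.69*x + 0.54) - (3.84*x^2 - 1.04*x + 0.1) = -5.54*x^2 + 1.73*x + 0.44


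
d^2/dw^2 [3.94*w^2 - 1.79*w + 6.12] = 7.88000000000000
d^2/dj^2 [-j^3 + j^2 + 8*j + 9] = 2 - 6*j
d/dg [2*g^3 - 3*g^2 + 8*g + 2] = 6*g^2 - 6*g + 8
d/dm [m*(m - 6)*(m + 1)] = 3*m^2 - 10*m - 6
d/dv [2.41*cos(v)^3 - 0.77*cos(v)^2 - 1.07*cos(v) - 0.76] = (-7.23*cos(v)^2 + 1.54*cos(v) + 1.07)*sin(v)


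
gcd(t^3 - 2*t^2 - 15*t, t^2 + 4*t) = t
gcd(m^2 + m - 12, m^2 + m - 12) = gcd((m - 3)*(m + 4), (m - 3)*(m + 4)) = m^2 + m - 12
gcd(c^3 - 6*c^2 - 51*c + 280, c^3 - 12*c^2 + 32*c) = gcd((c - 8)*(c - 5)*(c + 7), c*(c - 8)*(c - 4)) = c - 8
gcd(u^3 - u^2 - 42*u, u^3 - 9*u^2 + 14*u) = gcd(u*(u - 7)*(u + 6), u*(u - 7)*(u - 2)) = u^2 - 7*u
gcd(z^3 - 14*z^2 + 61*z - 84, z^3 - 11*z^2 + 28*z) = z^2 - 11*z + 28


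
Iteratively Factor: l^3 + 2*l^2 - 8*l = (l - 2)*(l^2 + 4*l) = (l - 2)*(l + 4)*(l)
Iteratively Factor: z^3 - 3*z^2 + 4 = (z + 1)*(z^2 - 4*z + 4) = (z - 2)*(z + 1)*(z - 2)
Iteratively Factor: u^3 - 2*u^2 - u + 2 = (u + 1)*(u^2 - 3*u + 2) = (u - 2)*(u + 1)*(u - 1)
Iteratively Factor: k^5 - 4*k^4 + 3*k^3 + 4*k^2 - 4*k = (k)*(k^4 - 4*k^3 + 3*k^2 + 4*k - 4) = k*(k - 2)*(k^3 - 2*k^2 - k + 2) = k*(k - 2)^2*(k^2 - 1) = k*(k - 2)^2*(k + 1)*(k - 1)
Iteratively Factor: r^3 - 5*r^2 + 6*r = (r)*(r^2 - 5*r + 6) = r*(r - 3)*(r - 2)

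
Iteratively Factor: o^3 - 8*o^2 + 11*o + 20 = (o + 1)*(o^2 - 9*o + 20) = (o - 4)*(o + 1)*(o - 5)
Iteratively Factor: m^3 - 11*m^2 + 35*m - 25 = (m - 1)*(m^2 - 10*m + 25) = (m - 5)*(m - 1)*(m - 5)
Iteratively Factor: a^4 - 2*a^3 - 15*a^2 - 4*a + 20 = (a + 2)*(a^3 - 4*a^2 - 7*a + 10) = (a - 1)*(a + 2)*(a^2 - 3*a - 10) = (a - 1)*(a + 2)^2*(a - 5)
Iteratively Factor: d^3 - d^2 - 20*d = (d + 4)*(d^2 - 5*d) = (d - 5)*(d + 4)*(d)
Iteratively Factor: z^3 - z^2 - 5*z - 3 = (z + 1)*(z^2 - 2*z - 3) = (z + 1)^2*(z - 3)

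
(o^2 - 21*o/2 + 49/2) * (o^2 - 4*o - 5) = o^4 - 29*o^3/2 + 123*o^2/2 - 91*o/2 - 245/2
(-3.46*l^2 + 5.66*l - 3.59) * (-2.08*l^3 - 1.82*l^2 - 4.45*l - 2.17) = 7.1968*l^5 - 5.4756*l^4 + 12.563*l^3 - 11.145*l^2 + 3.6933*l + 7.7903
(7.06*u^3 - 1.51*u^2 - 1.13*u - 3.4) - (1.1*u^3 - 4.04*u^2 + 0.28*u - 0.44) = 5.96*u^3 + 2.53*u^2 - 1.41*u - 2.96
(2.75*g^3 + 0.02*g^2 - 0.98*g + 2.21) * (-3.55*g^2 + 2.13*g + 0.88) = -9.7625*g^5 + 5.7865*g^4 + 5.9416*g^3 - 9.9153*g^2 + 3.8449*g + 1.9448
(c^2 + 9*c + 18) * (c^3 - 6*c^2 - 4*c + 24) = c^5 + 3*c^4 - 40*c^3 - 120*c^2 + 144*c + 432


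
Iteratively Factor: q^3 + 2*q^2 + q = (q + 1)*(q^2 + q) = (q + 1)^2*(q)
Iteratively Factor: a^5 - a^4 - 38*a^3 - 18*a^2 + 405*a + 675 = (a + 3)*(a^4 - 4*a^3 - 26*a^2 + 60*a + 225) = (a + 3)^2*(a^3 - 7*a^2 - 5*a + 75) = (a + 3)^3*(a^2 - 10*a + 25) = (a - 5)*(a + 3)^3*(a - 5)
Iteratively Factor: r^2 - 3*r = (r - 3)*(r)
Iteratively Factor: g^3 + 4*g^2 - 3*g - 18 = (g + 3)*(g^2 + g - 6) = (g + 3)^2*(g - 2)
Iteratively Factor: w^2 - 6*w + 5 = (w - 5)*(w - 1)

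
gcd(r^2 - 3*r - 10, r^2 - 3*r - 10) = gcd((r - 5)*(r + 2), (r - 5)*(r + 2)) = r^2 - 3*r - 10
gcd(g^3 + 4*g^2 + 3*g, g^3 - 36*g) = g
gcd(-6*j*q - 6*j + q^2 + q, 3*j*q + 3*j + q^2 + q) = q + 1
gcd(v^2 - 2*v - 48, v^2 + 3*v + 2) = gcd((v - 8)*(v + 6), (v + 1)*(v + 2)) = 1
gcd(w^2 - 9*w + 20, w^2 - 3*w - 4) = w - 4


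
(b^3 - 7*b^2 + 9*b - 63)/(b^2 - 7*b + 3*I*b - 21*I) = b - 3*I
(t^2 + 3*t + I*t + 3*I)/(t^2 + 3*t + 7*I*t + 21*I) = (t + I)/(t + 7*I)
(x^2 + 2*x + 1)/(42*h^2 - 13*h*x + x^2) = (x^2 + 2*x + 1)/(42*h^2 - 13*h*x + x^2)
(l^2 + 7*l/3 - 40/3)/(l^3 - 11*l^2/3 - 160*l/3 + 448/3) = (l + 5)/(l^2 - l - 56)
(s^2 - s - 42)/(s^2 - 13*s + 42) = (s + 6)/(s - 6)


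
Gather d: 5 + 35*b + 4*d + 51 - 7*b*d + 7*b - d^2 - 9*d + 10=42*b - d^2 + d*(-7*b - 5) + 66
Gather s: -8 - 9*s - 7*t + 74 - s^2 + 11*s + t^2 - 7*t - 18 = -s^2 + 2*s + t^2 - 14*t + 48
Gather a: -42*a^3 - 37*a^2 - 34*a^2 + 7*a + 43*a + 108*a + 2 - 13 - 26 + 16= -42*a^3 - 71*a^2 + 158*a - 21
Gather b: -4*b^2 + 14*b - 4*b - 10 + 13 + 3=-4*b^2 + 10*b + 6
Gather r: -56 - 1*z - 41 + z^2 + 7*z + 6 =z^2 + 6*z - 91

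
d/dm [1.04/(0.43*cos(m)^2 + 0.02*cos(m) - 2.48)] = (0.8944*cos(m) + 0.0208)*sin(m)/(0.43*cos(m)^2 + 0.02*cos(m) - 2.48)^2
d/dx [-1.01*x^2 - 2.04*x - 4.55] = -2.02*x - 2.04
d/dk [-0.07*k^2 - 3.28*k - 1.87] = -0.14*k - 3.28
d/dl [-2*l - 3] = -2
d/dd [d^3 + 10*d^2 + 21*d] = 3*d^2 + 20*d + 21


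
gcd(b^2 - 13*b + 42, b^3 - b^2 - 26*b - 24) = b - 6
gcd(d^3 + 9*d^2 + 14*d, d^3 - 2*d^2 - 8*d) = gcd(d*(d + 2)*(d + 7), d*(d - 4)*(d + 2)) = d^2 + 2*d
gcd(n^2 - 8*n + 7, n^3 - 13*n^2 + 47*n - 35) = n^2 - 8*n + 7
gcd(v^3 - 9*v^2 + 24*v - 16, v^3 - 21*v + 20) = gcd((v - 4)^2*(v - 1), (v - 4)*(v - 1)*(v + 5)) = v^2 - 5*v + 4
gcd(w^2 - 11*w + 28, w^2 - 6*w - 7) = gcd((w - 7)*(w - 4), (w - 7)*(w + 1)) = w - 7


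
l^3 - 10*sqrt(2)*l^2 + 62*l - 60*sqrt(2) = (l - 5*sqrt(2))*(l - 3*sqrt(2))*(l - 2*sqrt(2))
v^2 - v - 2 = (v - 2)*(v + 1)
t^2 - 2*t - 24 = (t - 6)*(t + 4)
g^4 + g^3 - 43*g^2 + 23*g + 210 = (g - 5)*(g - 3)*(g + 2)*(g + 7)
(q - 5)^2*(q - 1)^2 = q^4 - 12*q^3 + 46*q^2 - 60*q + 25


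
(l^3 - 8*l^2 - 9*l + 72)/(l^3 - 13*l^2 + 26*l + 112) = (l^2 - 9)/(l^2 - 5*l - 14)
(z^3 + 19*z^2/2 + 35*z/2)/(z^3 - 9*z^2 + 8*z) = (2*z^2 + 19*z + 35)/(2*(z^2 - 9*z + 8))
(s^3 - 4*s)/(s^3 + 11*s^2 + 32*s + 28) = s*(s - 2)/(s^2 + 9*s + 14)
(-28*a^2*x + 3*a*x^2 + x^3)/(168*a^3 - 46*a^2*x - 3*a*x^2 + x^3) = x/(-6*a + x)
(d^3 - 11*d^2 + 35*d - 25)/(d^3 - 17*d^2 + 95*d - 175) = (d - 1)/(d - 7)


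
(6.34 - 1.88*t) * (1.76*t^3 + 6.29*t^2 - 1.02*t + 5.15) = -3.3088*t^4 - 0.666799999999999*t^3 + 41.7962*t^2 - 16.1488*t + 32.651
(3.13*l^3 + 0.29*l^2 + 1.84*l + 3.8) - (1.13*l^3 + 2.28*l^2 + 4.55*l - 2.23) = 2.0*l^3 - 1.99*l^2 - 2.71*l + 6.03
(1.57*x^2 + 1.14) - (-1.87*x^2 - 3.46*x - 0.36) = 3.44*x^2 + 3.46*x + 1.5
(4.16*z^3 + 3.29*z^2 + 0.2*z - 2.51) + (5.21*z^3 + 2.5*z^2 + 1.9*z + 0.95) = 9.37*z^3 + 5.79*z^2 + 2.1*z - 1.56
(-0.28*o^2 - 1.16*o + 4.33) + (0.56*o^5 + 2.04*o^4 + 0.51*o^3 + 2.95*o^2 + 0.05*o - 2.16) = 0.56*o^5 + 2.04*o^4 + 0.51*o^3 + 2.67*o^2 - 1.11*o + 2.17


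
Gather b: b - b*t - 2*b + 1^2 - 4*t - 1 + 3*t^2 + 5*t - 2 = b*(-t - 1) + 3*t^2 + t - 2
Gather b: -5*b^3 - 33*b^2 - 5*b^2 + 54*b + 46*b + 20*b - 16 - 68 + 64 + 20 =-5*b^3 - 38*b^2 + 120*b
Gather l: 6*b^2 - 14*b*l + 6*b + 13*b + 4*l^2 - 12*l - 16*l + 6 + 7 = 6*b^2 + 19*b + 4*l^2 + l*(-14*b - 28) + 13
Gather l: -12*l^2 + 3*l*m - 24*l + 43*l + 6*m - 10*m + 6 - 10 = -12*l^2 + l*(3*m + 19) - 4*m - 4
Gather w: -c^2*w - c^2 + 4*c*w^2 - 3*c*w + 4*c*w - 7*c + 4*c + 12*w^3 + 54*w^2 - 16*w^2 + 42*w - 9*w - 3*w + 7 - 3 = -c^2 - 3*c + 12*w^3 + w^2*(4*c + 38) + w*(-c^2 + c + 30) + 4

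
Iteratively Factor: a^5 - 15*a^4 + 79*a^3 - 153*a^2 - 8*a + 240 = (a - 5)*(a^4 - 10*a^3 + 29*a^2 - 8*a - 48) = (a - 5)*(a + 1)*(a^3 - 11*a^2 + 40*a - 48) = (a - 5)*(a - 4)*(a + 1)*(a^2 - 7*a + 12) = (a - 5)*(a - 4)*(a - 3)*(a + 1)*(a - 4)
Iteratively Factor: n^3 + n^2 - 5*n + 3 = (n + 3)*(n^2 - 2*n + 1) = (n - 1)*(n + 3)*(n - 1)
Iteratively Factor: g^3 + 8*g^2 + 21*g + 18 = (g + 3)*(g^2 + 5*g + 6) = (g + 2)*(g + 3)*(g + 3)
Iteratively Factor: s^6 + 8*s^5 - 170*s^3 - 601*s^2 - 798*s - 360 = (s - 5)*(s^5 + 13*s^4 + 65*s^3 + 155*s^2 + 174*s + 72) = (s - 5)*(s + 1)*(s^4 + 12*s^3 + 53*s^2 + 102*s + 72) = (s - 5)*(s + 1)*(s + 3)*(s^3 + 9*s^2 + 26*s + 24) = (s - 5)*(s + 1)*(s + 3)*(s + 4)*(s^2 + 5*s + 6) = (s - 5)*(s + 1)*(s + 3)^2*(s + 4)*(s + 2)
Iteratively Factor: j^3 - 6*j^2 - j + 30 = (j - 3)*(j^2 - 3*j - 10) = (j - 3)*(j + 2)*(j - 5)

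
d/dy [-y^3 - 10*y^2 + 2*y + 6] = -3*y^2 - 20*y + 2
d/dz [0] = 0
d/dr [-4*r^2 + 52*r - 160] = 52 - 8*r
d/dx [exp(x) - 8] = exp(x)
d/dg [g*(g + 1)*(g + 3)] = 3*g^2 + 8*g + 3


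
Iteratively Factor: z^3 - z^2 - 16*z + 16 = (z - 1)*(z^2 - 16) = (z - 1)*(z + 4)*(z - 4)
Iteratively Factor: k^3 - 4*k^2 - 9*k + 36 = (k - 4)*(k^2 - 9) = (k - 4)*(k + 3)*(k - 3)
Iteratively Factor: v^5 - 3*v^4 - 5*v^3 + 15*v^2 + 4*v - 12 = (v - 3)*(v^4 - 5*v^2 + 4) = (v - 3)*(v + 2)*(v^3 - 2*v^2 - v + 2) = (v - 3)*(v - 1)*(v + 2)*(v^2 - v - 2) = (v - 3)*(v - 1)*(v + 1)*(v + 2)*(v - 2)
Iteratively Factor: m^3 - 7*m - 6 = (m + 1)*(m^2 - m - 6) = (m - 3)*(m + 1)*(m + 2)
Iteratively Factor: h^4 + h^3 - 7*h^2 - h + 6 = (h + 1)*(h^3 - 7*h + 6) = (h + 1)*(h + 3)*(h^2 - 3*h + 2) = (h - 2)*(h + 1)*(h + 3)*(h - 1)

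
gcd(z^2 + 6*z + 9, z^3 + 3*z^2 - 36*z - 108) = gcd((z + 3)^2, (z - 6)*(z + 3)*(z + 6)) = z + 3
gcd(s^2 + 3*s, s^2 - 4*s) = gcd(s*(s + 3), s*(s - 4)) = s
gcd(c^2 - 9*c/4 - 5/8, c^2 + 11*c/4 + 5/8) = c + 1/4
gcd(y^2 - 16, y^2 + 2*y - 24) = y - 4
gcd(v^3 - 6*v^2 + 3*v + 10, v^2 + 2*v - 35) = v - 5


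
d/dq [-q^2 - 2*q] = -2*q - 2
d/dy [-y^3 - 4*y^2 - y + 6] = -3*y^2 - 8*y - 1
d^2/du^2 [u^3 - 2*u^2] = 6*u - 4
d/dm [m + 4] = 1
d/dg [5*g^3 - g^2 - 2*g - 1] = 15*g^2 - 2*g - 2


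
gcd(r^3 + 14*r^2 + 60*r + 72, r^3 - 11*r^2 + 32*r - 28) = 1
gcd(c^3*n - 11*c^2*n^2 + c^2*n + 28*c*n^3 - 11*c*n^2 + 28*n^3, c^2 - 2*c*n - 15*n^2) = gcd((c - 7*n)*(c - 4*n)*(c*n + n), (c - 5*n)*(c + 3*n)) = 1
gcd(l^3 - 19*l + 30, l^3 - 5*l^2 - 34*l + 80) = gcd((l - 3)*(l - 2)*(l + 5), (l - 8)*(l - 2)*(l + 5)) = l^2 + 3*l - 10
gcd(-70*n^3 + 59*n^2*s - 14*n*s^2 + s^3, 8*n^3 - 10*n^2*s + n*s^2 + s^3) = -2*n + s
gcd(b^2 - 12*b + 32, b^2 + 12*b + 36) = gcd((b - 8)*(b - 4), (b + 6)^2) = 1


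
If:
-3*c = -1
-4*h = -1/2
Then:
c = 1/3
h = 1/8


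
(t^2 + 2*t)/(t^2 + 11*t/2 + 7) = 2*t/(2*t + 7)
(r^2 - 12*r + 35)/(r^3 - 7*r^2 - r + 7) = (r - 5)/(r^2 - 1)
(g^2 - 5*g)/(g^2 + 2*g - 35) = g/(g + 7)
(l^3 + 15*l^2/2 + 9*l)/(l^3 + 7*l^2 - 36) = l*(2*l + 3)/(2*(l^2 + l - 6))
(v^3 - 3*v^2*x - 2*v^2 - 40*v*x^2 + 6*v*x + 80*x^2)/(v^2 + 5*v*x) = v - 8*x - 2 + 16*x/v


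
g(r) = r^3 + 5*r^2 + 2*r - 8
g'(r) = 3*r^2 + 10*r + 2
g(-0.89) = -6.52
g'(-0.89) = -4.52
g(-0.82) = -6.83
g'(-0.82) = -4.18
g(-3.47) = 3.48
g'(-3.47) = 3.42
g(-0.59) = -7.64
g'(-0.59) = -2.86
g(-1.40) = -3.74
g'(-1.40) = -6.12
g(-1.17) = -5.10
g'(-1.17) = -5.59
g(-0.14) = -8.18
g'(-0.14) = 0.66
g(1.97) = 22.99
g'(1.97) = 33.34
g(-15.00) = -2288.00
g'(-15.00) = 527.00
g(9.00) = 1144.00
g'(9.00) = 335.00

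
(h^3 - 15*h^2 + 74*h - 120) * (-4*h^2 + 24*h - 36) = -4*h^5 + 84*h^4 - 692*h^3 + 2796*h^2 - 5544*h + 4320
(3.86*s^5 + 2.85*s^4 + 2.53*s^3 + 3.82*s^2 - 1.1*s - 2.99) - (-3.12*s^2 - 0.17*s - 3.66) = 3.86*s^5 + 2.85*s^4 + 2.53*s^3 + 6.94*s^2 - 0.93*s + 0.67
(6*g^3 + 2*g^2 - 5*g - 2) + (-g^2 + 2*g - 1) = 6*g^3 + g^2 - 3*g - 3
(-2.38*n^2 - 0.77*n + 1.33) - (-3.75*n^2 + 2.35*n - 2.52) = 1.37*n^2 - 3.12*n + 3.85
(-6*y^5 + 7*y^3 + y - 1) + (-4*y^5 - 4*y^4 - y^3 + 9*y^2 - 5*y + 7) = -10*y^5 - 4*y^4 + 6*y^3 + 9*y^2 - 4*y + 6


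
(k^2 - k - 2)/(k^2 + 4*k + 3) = (k - 2)/(k + 3)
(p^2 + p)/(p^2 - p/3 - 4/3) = 3*p/(3*p - 4)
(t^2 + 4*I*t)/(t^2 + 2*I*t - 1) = t*(t + 4*I)/(t^2 + 2*I*t - 1)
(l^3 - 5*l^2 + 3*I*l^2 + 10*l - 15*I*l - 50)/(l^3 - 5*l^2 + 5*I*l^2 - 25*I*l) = (l - 2*I)/l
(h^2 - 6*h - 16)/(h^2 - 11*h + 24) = (h + 2)/(h - 3)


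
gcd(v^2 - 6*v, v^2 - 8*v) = v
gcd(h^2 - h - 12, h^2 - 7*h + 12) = h - 4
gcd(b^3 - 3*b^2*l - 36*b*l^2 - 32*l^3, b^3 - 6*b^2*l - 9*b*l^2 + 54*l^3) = 1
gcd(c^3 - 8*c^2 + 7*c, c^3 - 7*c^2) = c^2 - 7*c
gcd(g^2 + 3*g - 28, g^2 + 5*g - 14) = g + 7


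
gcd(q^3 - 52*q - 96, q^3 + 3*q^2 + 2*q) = q + 2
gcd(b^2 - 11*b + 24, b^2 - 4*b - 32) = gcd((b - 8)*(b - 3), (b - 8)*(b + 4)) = b - 8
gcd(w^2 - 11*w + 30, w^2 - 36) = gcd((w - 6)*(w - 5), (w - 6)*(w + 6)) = w - 6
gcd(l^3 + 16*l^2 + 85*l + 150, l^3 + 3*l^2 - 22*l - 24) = l + 6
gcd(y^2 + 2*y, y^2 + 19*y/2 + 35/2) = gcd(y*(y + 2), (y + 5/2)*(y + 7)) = 1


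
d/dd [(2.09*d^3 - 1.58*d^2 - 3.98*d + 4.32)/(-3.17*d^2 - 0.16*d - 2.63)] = (-6.6253*d^4 - 0.668799999999999*d^3 - 28.8539*d^2 + 35.6996*d + 11.1586)/(10.0489*d^4 + 1.0144*d^3 + 16.6998*d^2 + 0.8416*d + 6.9169)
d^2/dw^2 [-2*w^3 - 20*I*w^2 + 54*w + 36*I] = -12*w - 40*I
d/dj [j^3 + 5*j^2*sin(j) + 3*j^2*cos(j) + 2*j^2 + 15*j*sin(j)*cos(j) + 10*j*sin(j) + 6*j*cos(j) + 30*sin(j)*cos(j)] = -3*j^2*sin(j) + 5*j^2*cos(j) + 3*j^2 + 4*j*sin(j) + 16*j*cos(j) + 15*j*cos(2*j) + 4*j + 10*sin(j) + 15*sin(2*j)/2 + 6*cos(j) + 30*cos(2*j)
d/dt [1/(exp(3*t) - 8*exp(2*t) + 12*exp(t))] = (-3*exp(2*t) + 16*exp(t) - 12)*exp(-t)/(exp(2*t) - 8*exp(t) + 12)^2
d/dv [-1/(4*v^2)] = 1/(2*v^3)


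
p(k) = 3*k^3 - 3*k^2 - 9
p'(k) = 9*k^2 - 6*k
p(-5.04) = -469.28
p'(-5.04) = 258.85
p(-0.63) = -10.94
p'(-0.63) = 7.35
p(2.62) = 24.36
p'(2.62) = 46.06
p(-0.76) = -12.05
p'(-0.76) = 9.76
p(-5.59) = -626.77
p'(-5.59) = 314.77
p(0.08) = -9.02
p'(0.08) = -0.42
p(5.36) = 366.78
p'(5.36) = 226.41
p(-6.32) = -886.14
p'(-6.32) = 397.40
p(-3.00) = -117.00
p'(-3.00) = 99.00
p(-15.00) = -10809.00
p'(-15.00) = 2115.00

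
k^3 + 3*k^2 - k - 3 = (k - 1)*(k + 1)*(k + 3)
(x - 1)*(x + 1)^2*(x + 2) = x^4 + 3*x^3 + x^2 - 3*x - 2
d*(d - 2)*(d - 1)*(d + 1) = d^4 - 2*d^3 - d^2 + 2*d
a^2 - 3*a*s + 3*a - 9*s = (a + 3)*(a - 3*s)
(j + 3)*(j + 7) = j^2 + 10*j + 21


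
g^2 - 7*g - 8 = (g - 8)*(g + 1)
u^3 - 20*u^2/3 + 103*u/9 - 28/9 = (u - 4)*(u - 7/3)*(u - 1/3)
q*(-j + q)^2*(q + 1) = j^2*q^2 + j^2*q - 2*j*q^3 - 2*j*q^2 + q^4 + q^3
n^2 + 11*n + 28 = (n + 4)*(n + 7)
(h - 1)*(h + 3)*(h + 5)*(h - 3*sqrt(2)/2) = h^4 - 3*sqrt(2)*h^3/2 + 7*h^3 - 21*sqrt(2)*h^2/2 + 7*h^2 - 15*h - 21*sqrt(2)*h/2 + 45*sqrt(2)/2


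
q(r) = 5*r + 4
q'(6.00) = 5.00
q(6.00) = 34.00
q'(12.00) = 5.00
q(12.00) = 64.00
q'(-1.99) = 5.00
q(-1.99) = -5.95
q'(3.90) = 5.00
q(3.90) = 23.50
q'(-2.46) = 5.00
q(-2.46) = -8.30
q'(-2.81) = 5.00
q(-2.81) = -10.05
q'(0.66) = 5.00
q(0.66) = 7.30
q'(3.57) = 5.00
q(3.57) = 21.85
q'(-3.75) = 5.00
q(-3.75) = -14.75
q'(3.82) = 5.00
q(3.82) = 23.10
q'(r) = 5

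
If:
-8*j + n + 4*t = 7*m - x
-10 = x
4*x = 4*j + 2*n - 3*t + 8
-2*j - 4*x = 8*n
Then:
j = 6*t/7 - 116/7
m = 922/49 - 43*t/98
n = 64/7 - 3*t/14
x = -10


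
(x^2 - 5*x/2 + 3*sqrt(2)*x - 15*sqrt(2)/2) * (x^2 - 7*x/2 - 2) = x^4 - 6*x^3 + 3*sqrt(2)*x^3 - 18*sqrt(2)*x^2 + 27*x^2/4 + 5*x + 81*sqrt(2)*x/4 + 15*sqrt(2)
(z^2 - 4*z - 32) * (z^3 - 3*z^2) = z^5 - 7*z^4 - 20*z^3 + 96*z^2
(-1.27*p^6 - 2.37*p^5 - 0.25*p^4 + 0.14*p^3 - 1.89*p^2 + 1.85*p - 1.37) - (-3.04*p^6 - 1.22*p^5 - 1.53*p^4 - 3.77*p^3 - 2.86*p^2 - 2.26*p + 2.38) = 1.77*p^6 - 1.15*p^5 + 1.28*p^4 + 3.91*p^3 + 0.97*p^2 + 4.11*p - 3.75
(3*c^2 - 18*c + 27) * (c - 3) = 3*c^3 - 27*c^2 + 81*c - 81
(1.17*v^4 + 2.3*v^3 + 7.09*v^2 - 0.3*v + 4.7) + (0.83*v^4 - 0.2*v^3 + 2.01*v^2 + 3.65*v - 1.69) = 2.0*v^4 + 2.1*v^3 + 9.1*v^2 + 3.35*v + 3.01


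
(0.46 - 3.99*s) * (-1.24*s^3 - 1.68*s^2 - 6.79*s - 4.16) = 4.9476*s^4 + 6.1328*s^3 + 26.3193*s^2 + 13.475*s - 1.9136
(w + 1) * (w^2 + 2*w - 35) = w^3 + 3*w^2 - 33*w - 35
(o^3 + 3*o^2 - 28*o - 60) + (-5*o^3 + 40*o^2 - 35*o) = -4*o^3 + 43*o^2 - 63*o - 60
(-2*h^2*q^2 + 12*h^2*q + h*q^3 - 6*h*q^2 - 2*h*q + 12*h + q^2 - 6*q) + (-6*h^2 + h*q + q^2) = -2*h^2*q^2 + 12*h^2*q - 6*h^2 + h*q^3 - 6*h*q^2 - h*q + 12*h + 2*q^2 - 6*q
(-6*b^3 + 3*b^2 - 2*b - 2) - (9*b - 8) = -6*b^3 + 3*b^2 - 11*b + 6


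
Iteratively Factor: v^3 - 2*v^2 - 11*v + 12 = (v - 4)*(v^2 + 2*v - 3) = (v - 4)*(v - 1)*(v + 3)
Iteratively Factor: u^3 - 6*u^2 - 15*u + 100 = (u + 4)*(u^2 - 10*u + 25) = (u - 5)*(u + 4)*(u - 5)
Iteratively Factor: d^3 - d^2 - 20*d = (d)*(d^2 - d - 20) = d*(d - 5)*(d + 4)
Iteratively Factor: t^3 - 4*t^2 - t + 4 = (t + 1)*(t^2 - 5*t + 4) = (t - 1)*(t + 1)*(t - 4)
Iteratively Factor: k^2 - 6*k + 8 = (k - 2)*(k - 4)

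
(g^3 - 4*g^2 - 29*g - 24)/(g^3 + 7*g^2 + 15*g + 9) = (g - 8)/(g + 3)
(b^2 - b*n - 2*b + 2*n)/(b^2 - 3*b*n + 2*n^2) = (b - 2)/(b - 2*n)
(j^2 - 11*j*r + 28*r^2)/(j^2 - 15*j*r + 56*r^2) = (-j + 4*r)/(-j + 8*r)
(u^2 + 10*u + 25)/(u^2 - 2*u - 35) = (u + 5)/(u - 7)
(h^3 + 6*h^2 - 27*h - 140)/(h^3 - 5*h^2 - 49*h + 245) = (h + 4)/(h - 7)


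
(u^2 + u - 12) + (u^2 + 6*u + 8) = 2*u^2 + 7*u - 4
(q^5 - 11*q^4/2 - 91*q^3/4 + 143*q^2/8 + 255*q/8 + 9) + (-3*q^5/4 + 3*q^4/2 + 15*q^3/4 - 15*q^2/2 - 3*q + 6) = q^5/4 - 4*q^4 - 19*q^3 + 83*q^2/8 + 231*q/8 + 15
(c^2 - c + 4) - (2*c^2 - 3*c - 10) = -c^2 + 2*c + 14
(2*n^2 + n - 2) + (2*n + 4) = 2*n^2 + 3*n + 2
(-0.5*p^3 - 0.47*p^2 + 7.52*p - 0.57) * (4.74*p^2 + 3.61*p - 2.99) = -2.37*p^5 - 4.0328*p^4 + 35.4431*p^3 + 25.8507*p^2 - 24.5425*p + 1.7043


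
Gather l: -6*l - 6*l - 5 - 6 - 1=-12*l - 12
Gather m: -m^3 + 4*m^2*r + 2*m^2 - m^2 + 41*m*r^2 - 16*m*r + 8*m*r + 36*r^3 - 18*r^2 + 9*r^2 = -m^3 + m^2*(4*r + 1) + m*(41*r^2 - 8*r) + 36*r^3 - 9*r^2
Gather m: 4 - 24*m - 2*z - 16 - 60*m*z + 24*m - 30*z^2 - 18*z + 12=-60*m*z - 30*z^2 - 20*z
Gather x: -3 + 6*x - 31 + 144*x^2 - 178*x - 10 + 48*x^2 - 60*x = 192*x^2 - 232*x - 44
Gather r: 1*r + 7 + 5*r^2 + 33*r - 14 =5*r^2 + 34*r - 7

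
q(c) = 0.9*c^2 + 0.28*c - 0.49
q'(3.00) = 5.68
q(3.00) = 8.45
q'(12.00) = 21.88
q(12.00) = 132.47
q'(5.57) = 10.31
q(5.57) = 28.99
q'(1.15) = 2.35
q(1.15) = 1.02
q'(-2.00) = -3.32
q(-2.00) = 2.55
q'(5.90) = 10.90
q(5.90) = 32.49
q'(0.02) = 0.32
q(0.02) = -0.48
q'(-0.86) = -1.27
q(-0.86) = -0.07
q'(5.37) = 9.95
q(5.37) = 26.97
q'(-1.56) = -2.53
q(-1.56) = 1.26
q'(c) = 1.8*c + 0.28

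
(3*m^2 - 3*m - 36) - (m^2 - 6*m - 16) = 2*m^2 + 3*m - 20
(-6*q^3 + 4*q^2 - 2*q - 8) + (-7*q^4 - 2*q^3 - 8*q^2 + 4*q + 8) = -7*q^4 - 8*q^3 - 4*q^2 + 2*q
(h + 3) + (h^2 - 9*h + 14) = h^2 - 8*h + 17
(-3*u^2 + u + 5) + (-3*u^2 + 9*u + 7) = -6*u^2 + 10*u + 12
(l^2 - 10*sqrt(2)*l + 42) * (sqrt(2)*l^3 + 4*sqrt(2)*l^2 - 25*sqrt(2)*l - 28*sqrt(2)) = sqrt(2)*l^5 - 20*l^4 + 4*sqrt(2)*l^4 - 80*l^3 + 17*sqrt(2)*l^3 + 140*sqrt(2)*l^2 + 500*l^2 - 1050*sqrt(2)*l + 560*l - 1176*sqrt(2)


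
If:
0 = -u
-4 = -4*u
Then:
No Solution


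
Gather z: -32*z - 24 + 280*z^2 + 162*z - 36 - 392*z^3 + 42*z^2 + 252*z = -392*z^3 + 322*z^2 + 382*z - 60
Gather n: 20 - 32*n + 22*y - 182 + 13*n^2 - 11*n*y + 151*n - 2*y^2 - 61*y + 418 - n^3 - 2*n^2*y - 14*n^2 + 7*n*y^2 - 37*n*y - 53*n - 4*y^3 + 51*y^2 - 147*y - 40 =-n^3 + n^2*(-2*y - 1) + n*(7*y^2 - 48*y + 66) - 4*y^3 + 49*y^2 - 186*y + 216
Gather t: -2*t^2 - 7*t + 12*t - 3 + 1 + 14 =-2*t^2 + 5*t + 12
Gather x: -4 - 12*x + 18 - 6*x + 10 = 24 - 18*x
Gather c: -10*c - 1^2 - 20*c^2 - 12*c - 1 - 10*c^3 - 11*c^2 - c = -10*c^3 - 31*c^2 - 23*c - 2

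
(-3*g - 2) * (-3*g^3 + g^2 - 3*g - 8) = 9*g^4 + 3*g^3 + 7*g^2 + 30*g + 16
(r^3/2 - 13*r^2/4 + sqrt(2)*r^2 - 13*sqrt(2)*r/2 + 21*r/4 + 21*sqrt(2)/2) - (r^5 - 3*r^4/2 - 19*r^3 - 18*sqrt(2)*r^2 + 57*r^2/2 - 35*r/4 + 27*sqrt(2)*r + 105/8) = -r^5 + 3*r^4/2 + 39*r^3/2 - 127*r^2/4 + 19*sqrt(2)*r^2 - 67*sqrt(2)*r/2 + 14*r - 105/8 + 21*sqrt(2)/2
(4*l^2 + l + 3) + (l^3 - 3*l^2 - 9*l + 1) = l^3 + l^2 - 8*l + 4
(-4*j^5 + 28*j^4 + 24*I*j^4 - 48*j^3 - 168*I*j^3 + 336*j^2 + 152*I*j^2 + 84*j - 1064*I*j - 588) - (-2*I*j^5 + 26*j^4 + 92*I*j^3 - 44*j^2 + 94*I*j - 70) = -4*j^5 + 2*I*j^5 + 2*j^4 + 24*I*j^4 - 48*j^3 - 260*I*j^3 + 380*j^2 + 152*I*j^2 + 84*j - 1158*I*j - 518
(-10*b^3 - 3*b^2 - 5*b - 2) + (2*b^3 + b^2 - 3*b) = -8*b^3 - 2*b^2 - 8*b - 2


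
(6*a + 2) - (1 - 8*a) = 14*a + 1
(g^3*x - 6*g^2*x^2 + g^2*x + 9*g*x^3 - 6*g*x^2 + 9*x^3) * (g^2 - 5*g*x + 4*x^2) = g^5*x - 11*g^4*x^2 + g^4*x + 43*g^3*x^3 - 11*g^3*x^2 - 69*g^2*x^4 + 43*g^2*x^3 + 36*g*x^5 - 69*g*x^4 + 36*x^5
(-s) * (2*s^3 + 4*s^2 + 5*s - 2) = -2*s^4 - 4*s^3 - 5*s^2 + 2*s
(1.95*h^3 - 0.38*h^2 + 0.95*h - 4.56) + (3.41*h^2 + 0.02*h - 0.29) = 1.95*h^3 + 3.03*h^2 + 0.97*h - 4.85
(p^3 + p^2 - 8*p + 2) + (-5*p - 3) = p^3 + p^2 - 13*p - 1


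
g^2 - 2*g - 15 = (g - 5)*(g + 3)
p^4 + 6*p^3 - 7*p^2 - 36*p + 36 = (p - 2)*(p - 1)*(p + 3)*(p + 6)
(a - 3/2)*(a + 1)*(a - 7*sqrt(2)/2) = a^3 - 7*sqrt(2)*a^2/2 - a^2/2 - 3*a/2 + 7*sqrt(2)*a/4 + 21*sqrt(2)/4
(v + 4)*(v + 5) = v^2 + 9*v + 20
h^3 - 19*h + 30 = (h - 3)*(h - 2)*(h + 5)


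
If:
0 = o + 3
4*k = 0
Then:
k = 0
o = -3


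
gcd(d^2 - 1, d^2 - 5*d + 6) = 1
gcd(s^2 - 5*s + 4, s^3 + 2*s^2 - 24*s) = s - 4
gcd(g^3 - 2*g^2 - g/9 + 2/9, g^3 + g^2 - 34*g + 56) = g - 2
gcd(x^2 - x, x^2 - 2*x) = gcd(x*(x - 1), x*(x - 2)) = x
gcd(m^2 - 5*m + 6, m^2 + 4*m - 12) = m - 2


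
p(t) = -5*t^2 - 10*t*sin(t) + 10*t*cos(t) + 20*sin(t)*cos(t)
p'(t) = -10*t*sin(t) - 10*t*cos(t) - 10*t - 20*sin(t)^2 - 10*sin(t) + 20*cos(t)^2 + 10*cos(t)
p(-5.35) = -122.41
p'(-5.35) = 120.43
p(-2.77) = -15.85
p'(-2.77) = 0.87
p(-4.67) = -61.25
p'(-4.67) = 61.04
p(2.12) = -60.53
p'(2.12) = -51.07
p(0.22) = 5.68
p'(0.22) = 20.84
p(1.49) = -23.14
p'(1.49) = -59.85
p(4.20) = -63.64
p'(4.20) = 8.62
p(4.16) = -64.01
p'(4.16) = 9.92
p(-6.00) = -215.48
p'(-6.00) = 158.06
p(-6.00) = -215.48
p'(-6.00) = 158.06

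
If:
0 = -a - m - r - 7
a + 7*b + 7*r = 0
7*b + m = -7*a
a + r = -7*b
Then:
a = 7/5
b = -1/5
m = -42/5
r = 0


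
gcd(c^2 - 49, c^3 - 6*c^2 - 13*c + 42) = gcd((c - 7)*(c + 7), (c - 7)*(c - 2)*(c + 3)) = c - 7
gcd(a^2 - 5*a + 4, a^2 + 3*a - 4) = a - 1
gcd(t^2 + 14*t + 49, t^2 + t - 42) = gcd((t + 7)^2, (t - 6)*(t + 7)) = t + 7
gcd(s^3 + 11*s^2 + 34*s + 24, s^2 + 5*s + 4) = s^2 + 5*s + 4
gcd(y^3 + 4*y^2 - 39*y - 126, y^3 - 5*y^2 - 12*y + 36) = y^2 - 3*y - 18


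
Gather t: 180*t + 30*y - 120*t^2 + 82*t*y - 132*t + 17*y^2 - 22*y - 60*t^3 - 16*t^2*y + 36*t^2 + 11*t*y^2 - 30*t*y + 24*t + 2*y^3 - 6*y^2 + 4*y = -60*t^3 + t^2*(-16*y - 84) + t*(11*y^2 + 52*y + 72) + 2*y^3 + 11*y^2 + 12*y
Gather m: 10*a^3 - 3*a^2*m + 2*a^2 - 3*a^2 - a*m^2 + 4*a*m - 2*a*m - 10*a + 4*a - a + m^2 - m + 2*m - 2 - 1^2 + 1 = 10*a^3 - a^2 - 7*a + m^2*(1 - a) + m*(-3*a^2 + 2*a + 1) - 2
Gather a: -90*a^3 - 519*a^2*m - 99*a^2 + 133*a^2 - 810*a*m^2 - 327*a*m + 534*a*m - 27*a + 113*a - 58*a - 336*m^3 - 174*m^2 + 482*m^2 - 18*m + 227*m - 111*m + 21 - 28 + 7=-90*a^3 + a^2*(34 - 519*m) + a*(-810*m^2 + 207*m + 28) - 336*m^3 + 308*m^2 + 98*m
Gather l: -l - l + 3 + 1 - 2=2 - 2*l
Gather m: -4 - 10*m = -10*m - 4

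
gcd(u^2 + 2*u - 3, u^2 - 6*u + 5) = u - 1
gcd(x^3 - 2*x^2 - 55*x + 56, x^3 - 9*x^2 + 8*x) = x^2 - 9*x + 8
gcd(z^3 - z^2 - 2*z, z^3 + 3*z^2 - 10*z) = z^2 - 2*z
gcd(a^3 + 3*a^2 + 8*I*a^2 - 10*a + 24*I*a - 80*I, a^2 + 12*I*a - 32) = a + 8*I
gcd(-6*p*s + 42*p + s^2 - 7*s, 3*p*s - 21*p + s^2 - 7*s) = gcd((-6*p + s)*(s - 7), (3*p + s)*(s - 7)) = s - 7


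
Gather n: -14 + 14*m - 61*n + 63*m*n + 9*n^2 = 14*m + 9*n^2 + n*(63*m - 61) - 14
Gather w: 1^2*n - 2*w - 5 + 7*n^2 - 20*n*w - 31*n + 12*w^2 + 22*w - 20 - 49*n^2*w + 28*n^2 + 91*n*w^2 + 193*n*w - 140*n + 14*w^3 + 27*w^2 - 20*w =35*n^2 - 170*n + 14*w^3 + w^2*(91*n + 39) + w*(-49*n^2 + 173*n) - 25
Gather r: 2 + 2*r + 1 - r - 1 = r + 2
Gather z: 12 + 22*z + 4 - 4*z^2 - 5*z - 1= -4*z^2 + 17*z + 15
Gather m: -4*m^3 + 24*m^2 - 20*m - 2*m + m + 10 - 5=-4*m^3 + 24*m^2 - 21*m + 5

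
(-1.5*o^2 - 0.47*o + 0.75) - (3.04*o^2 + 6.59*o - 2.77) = -4.54*o^2 - 7.06*o + 3.52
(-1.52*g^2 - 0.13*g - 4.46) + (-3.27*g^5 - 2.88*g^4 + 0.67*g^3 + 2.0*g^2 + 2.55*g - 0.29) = -3.27*g^5 - 2.88*g^4 + 0.67*g^3 + 0.48*g^2 + 2.42*g - 4.75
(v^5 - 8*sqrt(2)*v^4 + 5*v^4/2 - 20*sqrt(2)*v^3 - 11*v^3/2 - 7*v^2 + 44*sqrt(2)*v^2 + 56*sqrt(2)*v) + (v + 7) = v^5 - 8*sqrt(2)*v^4 + 5*v^4/2 - 20*sqrt(2)*v^3 - 11*v^3/2 - 7*v^2 + 44*sqrt(2)*v^2 + v + 56*sqrt(2)*v + 7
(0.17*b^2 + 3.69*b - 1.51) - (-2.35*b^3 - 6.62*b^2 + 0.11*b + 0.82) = 2.35*b^3 + 6.79*b^2 + 3.58*b - 2.33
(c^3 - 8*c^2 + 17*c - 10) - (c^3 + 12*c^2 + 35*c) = -20*c^2 - 18*c - 10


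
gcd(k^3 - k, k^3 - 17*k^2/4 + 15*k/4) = k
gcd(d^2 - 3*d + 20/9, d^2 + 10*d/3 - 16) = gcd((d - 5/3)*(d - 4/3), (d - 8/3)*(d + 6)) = 1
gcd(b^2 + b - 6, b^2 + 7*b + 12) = b + 3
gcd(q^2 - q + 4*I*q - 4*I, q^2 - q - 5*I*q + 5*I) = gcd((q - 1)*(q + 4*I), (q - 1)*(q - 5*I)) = q - 1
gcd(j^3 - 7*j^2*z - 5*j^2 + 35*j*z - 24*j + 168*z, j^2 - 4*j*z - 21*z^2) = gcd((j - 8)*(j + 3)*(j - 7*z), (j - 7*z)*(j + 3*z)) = -j + 7*z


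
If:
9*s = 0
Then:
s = 0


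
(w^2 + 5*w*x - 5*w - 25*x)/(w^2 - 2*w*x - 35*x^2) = (5 - w)/(-w + 7*x)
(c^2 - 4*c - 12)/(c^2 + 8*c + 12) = (c - 6)/(c + 6)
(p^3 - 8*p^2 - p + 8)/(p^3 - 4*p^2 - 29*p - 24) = (p - 1)/(p + 3)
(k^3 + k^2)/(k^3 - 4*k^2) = (k + 1)/(k - 4)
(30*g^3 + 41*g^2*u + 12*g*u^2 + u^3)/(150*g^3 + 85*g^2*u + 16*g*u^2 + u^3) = (g + u)/(5*g + u)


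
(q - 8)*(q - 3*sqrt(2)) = q^2 - 8*q - 3*sqrt(2)*q + 24*sqrt(2)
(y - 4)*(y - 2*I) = y^2 - 4*y - 2*I*y + 8*I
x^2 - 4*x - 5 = (x - 5)*(x + 1)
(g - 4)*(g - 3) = g^2 - 7*g + 12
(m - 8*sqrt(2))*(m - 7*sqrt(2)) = m^2 - 15*sqrt(2)*m + 112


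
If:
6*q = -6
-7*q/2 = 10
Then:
No Solution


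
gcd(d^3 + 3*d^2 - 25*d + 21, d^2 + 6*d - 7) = d^2 + 6*d - 7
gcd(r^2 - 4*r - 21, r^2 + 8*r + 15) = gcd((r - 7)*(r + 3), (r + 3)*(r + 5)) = r + 3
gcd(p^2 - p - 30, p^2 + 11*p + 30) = p + 5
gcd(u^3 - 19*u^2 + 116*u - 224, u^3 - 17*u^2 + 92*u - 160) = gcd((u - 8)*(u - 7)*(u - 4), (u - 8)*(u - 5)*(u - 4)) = u^2 - 12*u + 32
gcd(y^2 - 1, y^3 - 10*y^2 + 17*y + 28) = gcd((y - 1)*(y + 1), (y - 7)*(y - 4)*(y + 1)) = y + 1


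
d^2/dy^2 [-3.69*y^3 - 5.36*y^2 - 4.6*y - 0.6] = -22.14*y - 10.72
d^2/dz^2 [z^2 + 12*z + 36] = 2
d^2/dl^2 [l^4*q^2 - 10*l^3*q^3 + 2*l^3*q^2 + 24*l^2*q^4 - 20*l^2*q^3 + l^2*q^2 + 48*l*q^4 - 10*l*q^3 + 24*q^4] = q^2*(12*l^2 - 60*l*q + 12*l + 48*q^2 - 40*q + 2)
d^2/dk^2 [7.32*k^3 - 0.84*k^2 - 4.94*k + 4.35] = 43.92*k - 1.68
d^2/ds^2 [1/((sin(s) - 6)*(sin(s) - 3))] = (-4*sin(s)^4 + 27*sin(s)^3 - 3*sin(s)^2 - 216*sin(s) + 126)/((sin(s) - 6)^3*(sin(s) - 3)^3)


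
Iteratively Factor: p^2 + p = (p)*(p + 1)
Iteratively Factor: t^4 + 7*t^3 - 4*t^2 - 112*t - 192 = (t + 4)*(t^3 + 3*t^2 - 16*t - 48) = (t + 3)*(t + 4)*(t^2 - 16) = (t + 3)*(t + 4)^2*(t - 4)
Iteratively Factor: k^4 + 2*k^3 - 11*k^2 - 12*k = (k + 4)*(k^3 - 2*k^2 - 3*k) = (k + 1)*(k + 4)*(k^2 - 3*k) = k*(k + 1)*(k + 4)*(k - 3)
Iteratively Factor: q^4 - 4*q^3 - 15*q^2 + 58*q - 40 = (q - 5)*(q^3 + q^2 - 10*q + 8) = (q - 5)*(q - 1)*(q^2 + 2*q - 8) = (q - 5)*(q - 2)*(q - 1)*(q + 4)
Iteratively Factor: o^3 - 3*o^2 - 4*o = (o - 4)*(o^2 + o) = o*(o - 4)*(o + 1)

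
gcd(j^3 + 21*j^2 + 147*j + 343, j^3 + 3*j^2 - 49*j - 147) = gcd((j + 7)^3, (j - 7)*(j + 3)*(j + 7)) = j + 7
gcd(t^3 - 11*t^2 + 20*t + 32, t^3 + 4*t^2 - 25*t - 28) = t^2 - 3*t - 4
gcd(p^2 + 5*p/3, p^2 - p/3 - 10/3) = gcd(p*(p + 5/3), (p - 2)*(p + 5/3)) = p + 5/3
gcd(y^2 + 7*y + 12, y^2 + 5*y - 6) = 1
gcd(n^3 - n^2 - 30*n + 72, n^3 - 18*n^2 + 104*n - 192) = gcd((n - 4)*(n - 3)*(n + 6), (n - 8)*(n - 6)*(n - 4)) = n - 4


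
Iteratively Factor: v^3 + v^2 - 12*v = (v - 3)*(v^2 + 4*v) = (v - 3)*(v + 4)*(v)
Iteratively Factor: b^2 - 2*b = (b - 2)*(b)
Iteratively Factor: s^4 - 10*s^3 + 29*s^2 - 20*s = (s - 4)*(s^3 - 6*s^2 + 5*s) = (s - 4)*(s - 1)*(s^2 - 5*s) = (s - 5)*(s - 4)*(s - 1)*(s)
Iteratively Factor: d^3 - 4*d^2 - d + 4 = (d + 1)*(d^2 - 5*d + 4) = (d - 4)*(d + 1)*(d - 1)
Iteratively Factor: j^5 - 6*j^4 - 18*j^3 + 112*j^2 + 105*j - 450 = (j + 3)*(j^4 - 9*j^3 + 9*j^2 + 85*j - 150) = (j - 2)*(j + 3)*(j^3 - 7*j^2 - 5*j + 75) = (j - 5)*(j - 2)*(j + 3)*(j^2 - 2*j - 15) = (j - 5)*(j - 2)*(j + 3)^2*(j - 5)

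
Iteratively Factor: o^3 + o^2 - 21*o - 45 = (o - 5)*(o^2 + 6*o + 9) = (o - 5)*(o + 3)*(o + 3)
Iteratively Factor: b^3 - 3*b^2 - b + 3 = (b + 1)*(b^2 - 4*b + 3) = (b - 3)*(b + 1)*(b - 1)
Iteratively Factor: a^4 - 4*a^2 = (a)*(a^3 - 4*a) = a*(a + 2)*(a^2 - 2*a) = a^2*(a + 2)*(a - 2)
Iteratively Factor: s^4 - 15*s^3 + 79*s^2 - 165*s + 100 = (s - 1)*(s^3 - 14*s^2 + 65*s - 100) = (s - 4)*(s - 1)*(s^2 - 10*s + 25) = (s - 5)*(s - 4)*(s - 1)*(s - 5)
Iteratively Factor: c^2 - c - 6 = (c - 3)*(c + 2)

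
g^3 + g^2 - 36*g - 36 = (g - 6)*(g + 1)*(g + 6)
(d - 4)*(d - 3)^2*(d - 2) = d^4 - 12*d^3 + 53*d^2 - 102*d + 72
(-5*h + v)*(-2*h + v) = 10*h^2 - 7*h*v + v^2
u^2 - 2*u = u*(u - 2)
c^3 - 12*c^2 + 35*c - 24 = (c - 8)*(c - 3)*(c - 1)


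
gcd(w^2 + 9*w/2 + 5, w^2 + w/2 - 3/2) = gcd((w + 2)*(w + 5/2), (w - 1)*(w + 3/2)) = 1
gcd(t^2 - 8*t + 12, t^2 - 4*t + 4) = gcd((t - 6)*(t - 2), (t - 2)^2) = t - 2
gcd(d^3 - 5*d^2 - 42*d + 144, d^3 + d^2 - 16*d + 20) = 1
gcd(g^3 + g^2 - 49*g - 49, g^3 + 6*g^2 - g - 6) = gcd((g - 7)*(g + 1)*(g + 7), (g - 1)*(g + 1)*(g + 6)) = g + 1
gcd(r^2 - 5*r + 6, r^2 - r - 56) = 1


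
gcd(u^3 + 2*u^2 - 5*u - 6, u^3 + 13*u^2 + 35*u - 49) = 1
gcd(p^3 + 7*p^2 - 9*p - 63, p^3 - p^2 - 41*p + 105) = p^2 + 4*p - 21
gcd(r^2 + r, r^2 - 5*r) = r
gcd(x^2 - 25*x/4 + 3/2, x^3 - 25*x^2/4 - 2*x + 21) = x - 6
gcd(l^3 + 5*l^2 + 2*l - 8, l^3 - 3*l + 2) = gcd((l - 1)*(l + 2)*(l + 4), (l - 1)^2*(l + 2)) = l^2 + l - 2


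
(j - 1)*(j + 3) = j^2 + 2*j - 3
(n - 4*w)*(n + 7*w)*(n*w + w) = n^3*w + 3*n^2*w^2 + n^2*w - 28*n*w^3 + 3*n*w^2 - 28*w^3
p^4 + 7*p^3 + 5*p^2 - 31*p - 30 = (p - 2)*(p + 1)*(p + 3)*(p + 5)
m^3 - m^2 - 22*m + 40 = (m - 4)*(m - 2)*(m + 5)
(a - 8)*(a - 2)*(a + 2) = a^3 - 8*a^2 - 4*a + 32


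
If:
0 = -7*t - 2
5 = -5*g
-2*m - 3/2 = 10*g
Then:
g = -1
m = 17/4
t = -2/7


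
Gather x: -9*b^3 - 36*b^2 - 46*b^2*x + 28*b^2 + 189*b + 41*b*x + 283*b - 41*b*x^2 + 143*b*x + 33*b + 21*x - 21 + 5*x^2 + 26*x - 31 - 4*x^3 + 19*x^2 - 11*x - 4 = -9*b^3 - 8*b^2 + 505*b - 4*x^3 + x^2*(24 - 41*b) + x*(-46*b^2 + 184*b + 36) - 56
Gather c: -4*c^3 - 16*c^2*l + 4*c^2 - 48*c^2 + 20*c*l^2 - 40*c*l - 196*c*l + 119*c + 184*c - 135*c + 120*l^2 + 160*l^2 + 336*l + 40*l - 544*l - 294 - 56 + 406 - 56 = -4*c^3 + c^2*(-16*l - 44) + c*(20*l^2 - 236*l + 168) + 280*l^2 - 168*l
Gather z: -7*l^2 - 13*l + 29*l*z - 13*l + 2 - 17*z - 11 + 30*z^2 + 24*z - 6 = -7*l^2 - 26*l + 30*z^2 + z*(29*l + 7) - 15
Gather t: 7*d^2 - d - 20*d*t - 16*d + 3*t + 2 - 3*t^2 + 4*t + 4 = 7*d^2 - 17*d - 3*t^2 + t*(7 - 20*d) + 6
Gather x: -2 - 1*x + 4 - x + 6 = 8 - 2*x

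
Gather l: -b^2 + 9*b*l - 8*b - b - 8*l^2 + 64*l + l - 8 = -b^2 - 9*b - 8*l^2 + l*(9*b + 65) - 8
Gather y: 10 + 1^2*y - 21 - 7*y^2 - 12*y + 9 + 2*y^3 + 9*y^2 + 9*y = 2*y^3 + 2*y^2 - 2*y - 2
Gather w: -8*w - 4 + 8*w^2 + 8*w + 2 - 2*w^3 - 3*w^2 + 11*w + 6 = -2*w^3 + 5*w^2 + 11*w + 4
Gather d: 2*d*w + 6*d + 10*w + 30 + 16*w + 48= d*(2*w + 6) + 26*w + 78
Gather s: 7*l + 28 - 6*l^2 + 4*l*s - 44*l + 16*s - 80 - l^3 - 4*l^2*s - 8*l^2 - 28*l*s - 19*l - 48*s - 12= -l^3 - 14*l^2 - 56*l + s*(-4*l^2 - 24*l - 32) - 64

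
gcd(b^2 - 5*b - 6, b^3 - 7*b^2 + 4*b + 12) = b^2 - 5*b - 6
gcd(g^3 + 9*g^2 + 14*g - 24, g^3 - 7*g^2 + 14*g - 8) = g - 1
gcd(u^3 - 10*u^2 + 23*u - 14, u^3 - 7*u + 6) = u^2 - 3*u + 2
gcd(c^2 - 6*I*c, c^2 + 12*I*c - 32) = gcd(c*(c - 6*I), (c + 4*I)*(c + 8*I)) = 1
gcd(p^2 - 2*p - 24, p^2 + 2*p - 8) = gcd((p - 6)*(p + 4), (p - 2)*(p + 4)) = p + 4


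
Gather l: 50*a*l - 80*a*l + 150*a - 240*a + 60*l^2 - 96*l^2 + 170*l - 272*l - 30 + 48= -90*a - 36*l^2 + l*(-30*a - 102) + 18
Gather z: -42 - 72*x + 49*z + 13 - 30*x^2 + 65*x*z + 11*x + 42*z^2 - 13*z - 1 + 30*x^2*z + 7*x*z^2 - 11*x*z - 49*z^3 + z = -30*x^2 - 61*x - 49*z^3 + z^2*(7*x + 42) + z*(30*x^2 + 54*x + 37) - 30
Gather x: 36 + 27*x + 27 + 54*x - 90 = 81*x - 27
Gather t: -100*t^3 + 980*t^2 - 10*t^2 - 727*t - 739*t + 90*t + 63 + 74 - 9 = -100*t^3 + 970*t^2 - 1376*t + 128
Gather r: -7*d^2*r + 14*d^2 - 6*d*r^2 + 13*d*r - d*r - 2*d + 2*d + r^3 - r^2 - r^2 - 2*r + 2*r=14*d^2 + r^3 + r^2*(-6*d - 2) + r*(-7*d^2 + 12*d)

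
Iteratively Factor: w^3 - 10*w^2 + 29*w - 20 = (w - 1)*(w^2 - 9*w + 20) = (w - 4)*(w - 1)*(w - 5)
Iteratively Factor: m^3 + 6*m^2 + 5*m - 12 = (m - 1)*(m^2 + 7*m + 12) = (m - 1)*(m + 3)*(m + 4)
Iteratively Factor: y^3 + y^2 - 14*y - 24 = (y + 2)*(y^2 - y - 12) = (y - 4)*(y + 2)*(y + 3)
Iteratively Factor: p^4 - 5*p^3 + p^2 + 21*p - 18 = (p + 2)*(p^3 - 7*p^2 + 15*p - 9) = (p - 3)*(p + 2)*(p^2 - 4*p + 3) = (p - 3)*(p - 1)*(p + 2)*(p - 3)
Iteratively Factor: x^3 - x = (x + 1)*(x^2 - x) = (x - 1)*(x + 1)*(x)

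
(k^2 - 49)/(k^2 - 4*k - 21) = (k + 7)/(k + 3)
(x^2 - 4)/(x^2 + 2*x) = (x - 2)/x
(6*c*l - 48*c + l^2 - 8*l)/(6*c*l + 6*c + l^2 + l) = (l - 8)/(l + 1)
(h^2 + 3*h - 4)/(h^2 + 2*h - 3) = (h + 4)/(h + 3)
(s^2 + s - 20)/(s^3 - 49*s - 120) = (s - 4)/(s^2 - 5*s - 24)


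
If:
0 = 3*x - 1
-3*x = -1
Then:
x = 1/3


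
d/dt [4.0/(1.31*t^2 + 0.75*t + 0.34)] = (-10.48*t - 3.0)/(1.31*t^2 + 0.75*t + 0.34)^2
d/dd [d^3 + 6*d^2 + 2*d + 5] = 3*d^2 + 12*d + 2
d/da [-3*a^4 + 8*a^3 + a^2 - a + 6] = -12*a^3 + 24*a^2 + 2*a - 1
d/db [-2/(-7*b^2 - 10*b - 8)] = 4*(-7*b - 5)/(7*b^2 + 10*b + 8)^2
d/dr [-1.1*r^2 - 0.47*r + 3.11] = -2.2*r - 0.47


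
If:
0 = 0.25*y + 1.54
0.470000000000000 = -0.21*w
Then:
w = -2.24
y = -6.16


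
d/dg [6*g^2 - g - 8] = 12*g - 1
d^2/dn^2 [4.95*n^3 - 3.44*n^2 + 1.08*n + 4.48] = 29.7*n - 6.88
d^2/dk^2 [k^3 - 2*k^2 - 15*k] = 6*k - 4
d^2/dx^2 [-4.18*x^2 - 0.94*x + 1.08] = -8.36000000000000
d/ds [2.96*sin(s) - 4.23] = 2.96*cos(s)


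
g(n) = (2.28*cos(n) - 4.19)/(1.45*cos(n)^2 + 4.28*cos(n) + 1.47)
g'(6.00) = 0.17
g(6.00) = -0.29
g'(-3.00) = 0.47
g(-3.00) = 4.79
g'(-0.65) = 0.52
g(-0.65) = -0.41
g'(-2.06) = 268.12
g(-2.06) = 23.80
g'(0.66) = -0.53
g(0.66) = -0.42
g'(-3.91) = -10.24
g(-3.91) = 6.80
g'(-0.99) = 1.24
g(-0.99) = -0.69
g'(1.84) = -91.09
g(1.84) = -11.05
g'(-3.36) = -0.77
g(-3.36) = 4.84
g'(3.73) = 4.18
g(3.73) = 5.60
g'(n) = (2.9*sin(n)*cos(n) + 4.28*sin(n))*(2.28*cos(n) - 4.19)/(1.45*cos(n)^2 + 4.28*cos(n) + 1.47)^2 - 2.28*sin(n)/(1.45*cos(n)^2 + 4.28*cos(n) + 1.47) = (3.306*cos(n)^2 - 12.151*cos(n) - 21.2848)*sin(n)/(2.1025*cos(n)^4 + 12.412*cos(n)^3 + 22.5814*cos(n)^2 + 12.5832*cos(n) + 2.1609)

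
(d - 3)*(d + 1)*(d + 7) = d^3 + 5*d^2 - 17*d - 21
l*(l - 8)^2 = l^3 - 16*l^2 + 64*l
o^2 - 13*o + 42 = (o - 7)*(o - 6)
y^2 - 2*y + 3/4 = (y - 3/2)*(y - 1/2)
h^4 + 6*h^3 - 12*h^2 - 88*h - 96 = (h - 4)*(h + 2)^2*(h + 6)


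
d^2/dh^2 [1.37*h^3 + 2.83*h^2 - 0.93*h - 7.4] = 8.22*h + 5.66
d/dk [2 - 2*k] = -2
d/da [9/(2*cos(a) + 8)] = 9*sin(a)/(2*(cos(a) + 4)^2)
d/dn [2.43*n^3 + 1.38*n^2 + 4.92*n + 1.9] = 7.29*n^2 + 2.76*n + 4.92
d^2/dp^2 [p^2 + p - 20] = 2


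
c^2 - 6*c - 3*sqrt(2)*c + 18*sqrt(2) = (c - 6)*(c - 3*sqrt(2))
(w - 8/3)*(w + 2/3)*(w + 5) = w^3 + 3*w^2 - 106*w/9 - 80/9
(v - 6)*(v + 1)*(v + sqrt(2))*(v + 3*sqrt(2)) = v^4 - 5*v^3 + 4*sqrt(2)*v^3 - 20*sqrt(2)*v^2 - 24*sqrt(2)*v - 30*v - 36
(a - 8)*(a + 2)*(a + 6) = a^3 - 52*a - 96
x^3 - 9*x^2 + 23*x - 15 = (x - 5)*(x - 3)*(x - 1)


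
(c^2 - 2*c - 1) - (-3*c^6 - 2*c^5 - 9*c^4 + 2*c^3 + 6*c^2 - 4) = 3*c^6 + 2*c^5 + 9*c^4 - 2*c^3 - 5*c^2 - 2*c + 3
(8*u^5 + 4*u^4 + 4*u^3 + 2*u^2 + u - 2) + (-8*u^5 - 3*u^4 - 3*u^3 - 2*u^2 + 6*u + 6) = u^4 + u^3 + 7*u + 4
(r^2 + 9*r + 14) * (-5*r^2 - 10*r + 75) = -5*r^4 - 55*r^3 - 85*r^2 + 535*r + 1050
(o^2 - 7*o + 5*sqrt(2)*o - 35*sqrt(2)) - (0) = o^2 - 7*o + 5*sqrt(2)*o - 35*sqrt(2)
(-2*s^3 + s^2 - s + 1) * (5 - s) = 2*s^4 - 11*s^3 + 6*s^2 - 6*s + 5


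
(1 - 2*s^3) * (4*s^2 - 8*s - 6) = -8*s^5 + 16*s^4 + 12*s^3 + 4*s^2 - 8*s - 6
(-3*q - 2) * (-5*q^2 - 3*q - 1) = 15*q^3 + 19*q^2 + 9*q + 2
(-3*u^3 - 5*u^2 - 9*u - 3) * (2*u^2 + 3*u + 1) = -6*u^5 - 19*u^4 - 36*u^3 - 38*u^2 - 18*u - 3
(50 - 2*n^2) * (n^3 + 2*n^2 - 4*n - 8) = -2*n^5 - 4*n^4 + 58*n^3 + 116*n^2 - 200*n - 400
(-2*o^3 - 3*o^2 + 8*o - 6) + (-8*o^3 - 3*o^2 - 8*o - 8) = -10*o^3 - 6*o^2 - 14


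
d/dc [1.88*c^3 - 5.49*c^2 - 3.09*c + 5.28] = 5.64*c^2 - 10.98*c - 3.09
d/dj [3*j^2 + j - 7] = 6*j + 1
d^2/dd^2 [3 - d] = 0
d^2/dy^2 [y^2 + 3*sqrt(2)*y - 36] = 2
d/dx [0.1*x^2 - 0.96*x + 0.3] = 0.2*x - 0.96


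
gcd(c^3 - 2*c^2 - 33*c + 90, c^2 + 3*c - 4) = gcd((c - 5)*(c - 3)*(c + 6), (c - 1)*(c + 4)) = 1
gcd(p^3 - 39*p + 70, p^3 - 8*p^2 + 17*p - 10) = p^2 - 7*p + 10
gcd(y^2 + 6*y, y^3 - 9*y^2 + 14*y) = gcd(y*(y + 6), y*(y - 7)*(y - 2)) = y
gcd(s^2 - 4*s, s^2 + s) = s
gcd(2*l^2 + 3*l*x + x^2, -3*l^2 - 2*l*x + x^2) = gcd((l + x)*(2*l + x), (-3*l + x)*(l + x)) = l + x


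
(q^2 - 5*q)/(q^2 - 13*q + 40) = q/(q - 8)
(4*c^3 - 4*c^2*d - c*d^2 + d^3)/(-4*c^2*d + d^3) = (-c + d)/d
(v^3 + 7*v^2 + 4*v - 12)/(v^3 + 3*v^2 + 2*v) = (v^2 + 5*v - 6)/(v*(v + 1))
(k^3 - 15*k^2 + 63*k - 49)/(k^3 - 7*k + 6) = (k^2 - 14*k + 49)/(k^2 + k - 6)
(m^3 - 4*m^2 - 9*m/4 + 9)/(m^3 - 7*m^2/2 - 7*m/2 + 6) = (m - 3/2)/(m - 1)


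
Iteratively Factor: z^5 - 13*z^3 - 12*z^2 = (z - 4)*(z^4 + 4*z^3 + 3*z^2) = z*(z - 4)*(z^3 + 4*z^2 + 3*z) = z*(z - 4)*(z + 1)*(z^2 + 3*z) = z*(z - 4)*(z + 1)*(z + 3)*(z)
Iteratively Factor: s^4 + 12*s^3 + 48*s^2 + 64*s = (s + 4)*(s^3 + 8*s^2 + 16*s) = s*(s + 4)*(s^2 + 8*s + 16) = s*(s + 4)^2*(s + 4)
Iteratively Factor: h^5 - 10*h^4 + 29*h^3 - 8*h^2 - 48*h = (h - 3)*(h^4 - 7*h^3 + 8*h^2 + 16*h) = (h - 4)*(h - 3)*(h^3 - 3*h^2 - 4*h) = (h - 4)*(h - 3)*(h + 1)*(h^2 - 4*h) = h*(h - 4)*(h - 3)*(h + 1)*(h - 4)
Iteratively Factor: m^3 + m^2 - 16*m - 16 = (m + 4)*(m^2 - 3*m - 4) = (m + 1)*(m + 4)*(m - 4)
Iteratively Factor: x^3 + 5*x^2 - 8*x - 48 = (x + 4)*(x^2 + x - 12) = (x + 4)^2*(x - 3)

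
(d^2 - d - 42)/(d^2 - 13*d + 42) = (d + 6)/(d - 6)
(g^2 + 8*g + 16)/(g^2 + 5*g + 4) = (g + 4)/(g + 1)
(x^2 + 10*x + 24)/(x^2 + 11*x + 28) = (x + 6)/(x + 7)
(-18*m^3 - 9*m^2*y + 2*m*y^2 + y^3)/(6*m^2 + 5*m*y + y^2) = -3*m + y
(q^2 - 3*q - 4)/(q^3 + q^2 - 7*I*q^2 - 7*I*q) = (q - 4)/(q*(q - 7*I))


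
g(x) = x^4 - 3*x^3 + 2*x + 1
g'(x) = 4*x^3 - 9*x^2 + 2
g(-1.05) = 3.59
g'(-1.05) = -12.55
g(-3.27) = 213.70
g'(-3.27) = -234.10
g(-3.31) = 223.21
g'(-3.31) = -241.66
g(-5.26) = 1192.57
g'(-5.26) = -829.13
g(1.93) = -2.83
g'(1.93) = -2.77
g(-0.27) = 0.52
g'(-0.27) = 1.27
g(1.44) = -0.78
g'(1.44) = -4.72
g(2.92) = 4.85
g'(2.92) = 24.85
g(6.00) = 661.00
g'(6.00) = 542.00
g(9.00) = 4393.00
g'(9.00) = 2189.00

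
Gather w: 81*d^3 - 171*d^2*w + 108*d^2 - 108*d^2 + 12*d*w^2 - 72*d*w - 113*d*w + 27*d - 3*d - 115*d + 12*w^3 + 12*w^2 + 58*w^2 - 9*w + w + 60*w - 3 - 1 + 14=81*d^3 - 91*d + 12*w^3 + w^2*(12*d + 70) + w*(-171*d^2 - 185*d + 52) + 10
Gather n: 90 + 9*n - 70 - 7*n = 2*n + 20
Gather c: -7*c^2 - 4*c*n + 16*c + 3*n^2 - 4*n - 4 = -7*c^2 + c*(16 - 4*n) + 3*n^2 - 4*n - 4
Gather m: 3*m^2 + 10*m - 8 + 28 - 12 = 3*m^2 + 10*m + 8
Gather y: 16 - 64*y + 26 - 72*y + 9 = 51 - 136*y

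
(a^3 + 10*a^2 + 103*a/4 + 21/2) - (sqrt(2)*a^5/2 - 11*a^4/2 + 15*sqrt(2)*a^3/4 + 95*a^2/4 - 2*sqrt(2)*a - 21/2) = -sqrt(2)*a^5/2 + 11*a^4/2 - 15*sqrt(2)*a^3/4 + a^3 - 55*a^2/4 + 2*sqrt(2)*a + 103*a/4 + 21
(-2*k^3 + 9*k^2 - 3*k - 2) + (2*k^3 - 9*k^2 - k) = -4*k - 2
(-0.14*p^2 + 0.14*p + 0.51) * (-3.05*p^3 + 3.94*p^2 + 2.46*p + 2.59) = 0.427*p^5 - 0.9786*p^4 - 1.3483*p^3 + 1.9912*p^2 + 1.6172*p + 1.3209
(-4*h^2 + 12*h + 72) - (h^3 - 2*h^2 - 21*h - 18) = -h^3 - 2*h^2 + 33*h + 90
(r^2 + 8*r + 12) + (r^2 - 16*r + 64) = 2*r^2 - 8*r + 76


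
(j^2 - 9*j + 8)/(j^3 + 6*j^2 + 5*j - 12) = (j - 8)/(j^2 + 7*j + 12)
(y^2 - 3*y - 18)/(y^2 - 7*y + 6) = (y + 3)/(y - 1)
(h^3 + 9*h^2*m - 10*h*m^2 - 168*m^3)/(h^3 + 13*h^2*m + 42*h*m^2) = (h - 4*m)/h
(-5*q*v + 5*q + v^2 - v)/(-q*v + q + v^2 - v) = (5*q - v)/(q - v)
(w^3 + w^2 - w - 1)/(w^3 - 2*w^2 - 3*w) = (w^2 - 1)/(w*(w - 3))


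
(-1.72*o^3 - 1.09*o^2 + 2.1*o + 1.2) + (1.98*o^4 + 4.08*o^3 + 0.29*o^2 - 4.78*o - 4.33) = 1.98*o^4 + 2.36*o^3 - 0.8*o^2 - 2.68*o - 3.13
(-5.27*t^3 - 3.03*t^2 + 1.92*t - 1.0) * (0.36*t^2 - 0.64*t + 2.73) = -1.8972*t^5 + 2.282*t^4 - 11.7567*t^3 - 9.8607*t^2 + 5.8816*t - 2.73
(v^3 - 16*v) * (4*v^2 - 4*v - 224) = 4*v^5 - 4*v^4 - 288*v^3 + 64*v^2 + 3584*v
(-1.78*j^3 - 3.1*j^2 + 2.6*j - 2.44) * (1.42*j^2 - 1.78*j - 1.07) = -2.5276*j^5 - 1.2336*j^4 + 11.1146*j^3 - 4.7758*j^2 + 1.5612*j + 2.6108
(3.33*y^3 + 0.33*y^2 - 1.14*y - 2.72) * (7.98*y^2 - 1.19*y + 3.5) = 26.5734*y^5 - 1.3293*y^4 + 2.1651*y^3 - 19.194*y^2 - 0.7532*y - 9.52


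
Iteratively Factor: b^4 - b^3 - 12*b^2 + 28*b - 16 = (b - 2)*(b^3 + b^2 - 10*b + 8) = (b - 2)*(b + 4)*(b^2 - 3*b + 2) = (b - 2)^2*(b + 4)*(b - 1)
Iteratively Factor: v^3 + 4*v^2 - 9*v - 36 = (v - 3)*(v^2 + 7*v + 12) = (v - 3)*(v + 4)*(v + 3)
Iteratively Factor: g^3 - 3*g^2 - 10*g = (g - 5)*(g^2 + 2*g) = g*(g - 5)*(g + 2)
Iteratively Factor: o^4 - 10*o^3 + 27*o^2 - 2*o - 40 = (o - 5)*(o^3 - 5*o^2 + 2*o + 8) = (o - 5)*(o + 1)*(o^2 - 6*o + 8) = (o - 5)*(o - 4)*(o + 1)*(o - 2)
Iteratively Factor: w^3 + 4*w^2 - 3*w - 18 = (w + 3)*(w^2 + w - 6) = (w + 3)^2*(w - 2)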